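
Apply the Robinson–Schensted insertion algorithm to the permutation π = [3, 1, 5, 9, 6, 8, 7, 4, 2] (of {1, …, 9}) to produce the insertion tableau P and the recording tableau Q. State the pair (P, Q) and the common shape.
P = [1, 2, 6, 7] / [3, 4] / [5] / [8] / [9];  Q = [1, 3, 4, 6] / [2, 5] / [7] / [8] / [9];  common shape = (4, 2, 1, 1, 1)

Row-insert the values π_1, π_2, … into P one at a time, bumping the leftmost entry strictly greater than the inserted value down to the next row. The recording tableau Q records, in position (i, j), the step at which that cell was added to P.
  Insert 3 (step 1): P = [3];  Q = [1]
  Insert 1 (step 2): P = [1] / [3];  Q = [1] / [2]
  Insert 5 (step 3): P = [1, 5] / [3];  Q = [1, 3] / [2]
  Insert 9 (step 4): P = [1, 5, 9] / [3];  Q = [1, 3, 4] / [2]
  Insert 6 (step 5): P = [1, 5, 6] / [3, 9];  Q = [1, 3, 4] / [2, 5]
  Insert 8 (step 6): P = [1, 5, 6, 8] / [3, 9];  Q = [1, 3, 4, 6] / [2, 5]
  Insert 7 (step 7): P = [1, 5, 6, 7] / [3, 8] / [9];  Q = [1, 3, 4, 6] / [2, 5] / [7]
  Insert 4 (step 8): P = [1, 4, 6, 7] / [3, 5] / [8] / [9];  Q = [1, 3, 4, 6] / [2, 5] / [7] / [8]
  Insert 2 (step 9): P = [1, 2, 6, 7] / [3, 4] / [5] / [8] / [9];  Q = [1, 3, 4, 6] / [2, 5] / [7] / [8] / [9]
Final shape: (4, 2, 1, 1, 1).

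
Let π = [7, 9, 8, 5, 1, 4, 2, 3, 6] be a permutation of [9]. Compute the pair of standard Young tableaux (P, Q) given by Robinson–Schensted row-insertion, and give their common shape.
P = [1, 2, 3, 6] / [4, 8] / [5] / [7] / [9];  Q = [1, 2, 8, 9] / [3, 6] / [4] / [5] / [7];  common shape = (4, 2, 1, 1, 1)

Row-insert the values π_1, π_2, … into P one at a time, bumping the leftmost entry strictly greater than the inserted value down to the next row. The recording tableau Q records, in position (i, j), the step at which that cell was added to P.
  Insert 7 (step 1): P = [7];  Q = [1]
  Insert 9 (step 2): P = [7, 9];  Q = [1, 2]
  Insert 8 (step 3): P = [7, 8] / [9];  Q = [1, 2] / [3]
  Insert 5 (step 4): P = [5, 8] / [7] / [9];  Q = [1, 2] / [3] / [4]
  Insert 1 (step 5): P = [1, 8] / [5] / [7] / [9];  Q = [1, 2] / [3] / [4] / [5]
  Insert 4 (step 6): P = [1, 4] / [5, 8] / [7] / [9];  Q = [1, 2] / [3, 6] / [4] / [5]
  Insert 2 (step 7): P = [1, 2] / [4, 8] / [5] / [7] / [9];  Q = [1, 2] / [3, 6] / [4] / [5] / [7]
  Insert 3 (step 8): P = [1, 2, 3] / [4, 8] / [5] / [7] / [9];  Q = [1, 2, 8] / [3, 6] / [4] / [5] / [7]
  Insert 6 (step 9): P = [1, 2, 3, 6] / [4, 8] / [5] / [7] / [9];  Q = [1, 2, 8, 9] / [3, 6] / [4] / [5] / [7]
Final shape: (4, 2, 1, 1, 1).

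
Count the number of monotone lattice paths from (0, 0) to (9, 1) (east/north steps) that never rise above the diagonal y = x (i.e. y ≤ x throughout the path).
Number of paths = 9

By the reflection principle (André's argument), the number of monotone paths to (9, 1) with n ≤ m that never go above y = x is C(10, 9) − C(10, 10) = 10 − 1 = 9.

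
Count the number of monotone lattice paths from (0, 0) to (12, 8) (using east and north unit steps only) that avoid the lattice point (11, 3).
Number of paths = 123786

Total paths from (0, 0) to (12, 8): C(20, 12) = 125970. Paths through (11, 3): (paths (0, 0) → (11, 3)) × (paths (11, 3) → (12, 8)) = C(14, 11) · C(6, 1) = 364 · 6 = 2184. Avoidance count = 125970 − 2184 = 123786.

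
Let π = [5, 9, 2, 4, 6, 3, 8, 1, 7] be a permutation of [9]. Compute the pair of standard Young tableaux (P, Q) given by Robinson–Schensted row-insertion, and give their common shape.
P = [1, 3, 6, 7] / [2, 8] / [4, 9] / [5];  Q = [1, 2, 5, 7] / [3, 4] / [6, 9] / [8];  common shape = (4, 2, 2, 1)

Row-insert the values π_1, π_2, … into P one at a time, bumping the leftmost entry strictly greater than the inserted value down to the next row. The recording tableau Q records, in position (i, j), the step at which that cell was added to P.
  Insert 5 (step 1): P = [5];  Q = [1]
  Insert 9 (step 2): P = [5, 9];  Q = [1, 2]
  Insert 2 (step 3): P = [2, 9] / [5];  Q = [1, 2] / [3]
  Insert 4 (step 4): P = [2, 4] / [5, 9];  Q = [1, 2] / [3, 4]
  Insert 6 (step 5): P = [2, 4, 6] / [5, 9];  Q = [1, 2, 5] / [3, 4]
  Insert 3 (step 6): P = [2, 3, 6] / [4, 9] / [5];  Q = [1, 2, 5] / [3, 4] / [6]
  Insert 8 (step 7): P = [2, 3, 6, 8] / [4, 9] / [5];  Q = [1, 2, 5, 7] / [3, 4] / [6]
  Insert 1 (step 8): P = [1, 3, 6, 8] / [2, 9] / [4] / [5];  Q = [1, 2, 5, 7] / [3, 4] / [6] / [8]
  Insert 7 (step 9): P = [1, 3, 6, 7] / [2, 8] / [4, 9] / [5];  Q = [1, 2, 5, 7] / [3, 4] / [6, 9] / [8]
Final shape: (4, 2, 2, 1).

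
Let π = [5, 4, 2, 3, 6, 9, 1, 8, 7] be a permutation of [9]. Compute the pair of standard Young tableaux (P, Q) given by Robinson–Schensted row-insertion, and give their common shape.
P = [1, 3, 6, 7] / [2, 8] / [4, 9] / [5];  Q = [1, 4, 5, 6] / [2, 8] / [3, 9] / [7];  common shape = (4, 2, 2, 1)

Row-insert the values π_1, π_2, … into P one at a time, bumping the leftmost entry strictly greater than the inserted value down to the next row. The recording tableau Q records, in position (i, j), the step at which that cell was added to P.
  Insert 5 (step 1): P = [5];  Q = [1]
  Insert 4 (step 2): P = [4] / [5];  Q = [1] / [2]
  Insert 2 (step 3): P = [2] / [4] / [5];  Q = [1] / [2] / [3]
  Insert 3 (step 4): P = [2, 3] / [4] / [5];  Q = [1, 4] / [2] / [3]
  Insert 6 (step 5): P = [2, 3, 6] / [4] / [5];  Q = [1, 4, 5] / [2] / [3]
  Insert 9 (step 6): P = [2, 3, 6, 9] / [4] / [5];  Q = [1, 4, 5, 6] / [2] / [3]
  Insert 1 (step 7): P = [1, 3, 6, 9] / [2] / [4] / [5];  Q = [1, 4, 5, 6] / [2] / [3] / [7]
  Insert 8 (step 8): P = [1, 3, 6, 8] / [2, 9] / [4] / [5];  Q = [1, 4, 5, 6] / [2, 8] / [3] / [7]
  Insert 7 (step 9): P = [1, 3, 6, 7] / [2, 8] / [4, 9] / [5];  Q = [1, 4, 5, 6] / [2, 8] / [3, 9] / [7]
Final shape: (4, 2, 2, 1).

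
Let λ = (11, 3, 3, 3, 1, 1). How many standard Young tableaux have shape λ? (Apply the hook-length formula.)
# SYT of shape (11, 3, 3, 3, 1, 1) = 184667175

Hook-length formula: f^λ = n! / Π hook(c), product over all cells c of the Young diagram. For λ = (11, 3, 3, 3, 1, 1), n = 22 boxes. Hook lengths by row (left-to-right, top-to-bottom): [16, 13, 12, 8, 7, 6, 5, 4, 3, 2, 1]; [7, 4, 3]; [6, 3, 2]; [5, 2, 1]; [2]; [1]. Product of hooks = 6086629785600. So f^λ = 22! / 6086629785600 = 1124000727777607680000 / 6086629785600 = 184667175.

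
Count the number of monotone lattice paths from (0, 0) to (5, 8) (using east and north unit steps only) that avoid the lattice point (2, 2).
Number of paths = 783

Total paths from (0, 0) to (5, 8): C(13, 5) = 1287. Paths through (2, 2): (paths (0, 0) → (2, 2)) × (paths (2, 2) → (5, 8)) = C(4, 2) · C(9, 3) = 6 · 84 = 504. Avoidance count = 1287 − 504 = 783.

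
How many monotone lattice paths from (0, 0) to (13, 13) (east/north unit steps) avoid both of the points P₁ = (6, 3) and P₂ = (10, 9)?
Number of paths = 6151138

Inclusion–exclusion. Total paths: C(26, 13) = 10400600. Through P₁: C(9, 6)·C(17, 7) = 1633632. Through P₂: C(19, 10)·C(7, 3) = 3233230. Since P₁ is strictly southwest of P₂, a monotone path through both must visit P₁ then P₂; paths through both = C(9, 6)·C(10, 4)·C(7, 3) = 617400. Avoid both = 10400600 − 1633632 − 3233230 + 617400 = 6151138.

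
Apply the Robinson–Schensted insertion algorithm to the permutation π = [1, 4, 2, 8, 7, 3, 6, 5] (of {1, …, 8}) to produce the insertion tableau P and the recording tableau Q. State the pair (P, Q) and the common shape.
P = [1, 2, 3, 5] / [4, 6] / [7] / [8];  Q = [1, 2, 4, 7] / [3, 5] / [6] / [8];  common shape = (4, 2, 1, 1)

Row-insert the values π_1, π_2, … into P one at a time, bumping the leftmost entry strictly greater than the inserted value down to the next row. The recording tableau Q records, in position (i, j), the step at which that cell was added to P.
  Insert 1 (step 1): P = [1];  Q = [1]
  Insert 4 (step 2): P = [1, 4];  Q = [1, 2]
  Insert 2 (step 3): P = [1, 2] / [4];  Q = [1, 2] / [3]
  Insert 8 (step 4): P = [1, 2, 8] / [4];  Q = [1, 2, 4] / [3]
  Insert 7 (step 5): P = [1, 2, 7] / [4, 8];  Q = [1, 2, 4] / [3, 5]
  Insert 3 (step 6): P = [1, 2, 3] / [4, 7] / [8];  Q = [1, 2, 4] / [3, 5] / [6]
  Insert 6 (step 7): P = [1, 2, 3, 6] / [4, 7] / [8];  Q = [1, 2, 4, 7] / [3, 5] / [6]
  Insert 5 (step 8): P = [1, 2, 3, 5] / [4, 6] / [7] / [8];  Q = [1, 2, 4, 7] / [3, 5] / [6] / [8]
Final shape: (4, 2, 1, 1).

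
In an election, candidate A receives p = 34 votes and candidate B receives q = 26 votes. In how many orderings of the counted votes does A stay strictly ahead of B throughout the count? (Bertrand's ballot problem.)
Strict-lead orderings = 9318155533853796

Total orderings of the 60 votes with 34 for A: C(60, 34) = 69886166503903470. By the Bertrand ballot formula (Cycle Lemma / reflection principle), the number of orderings in which A is strictly ahead of B throughout is (p − q)/(p + q) · C(p + q, p) = (34 − 26)/(34 + 26) · 69886166503903470 = 9318155533853796.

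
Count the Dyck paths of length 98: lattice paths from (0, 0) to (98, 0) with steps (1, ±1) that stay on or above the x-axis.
C_49 = 509552245179617138054608572

These Dyck paths are counted by the Catalan number C_n = (1/(n + 1)) · C(2n, n). For n = 49: C_49 = (1/50) · C(98, 49) = 25477612258980856902730428600/50 = 509552245179617138054608572.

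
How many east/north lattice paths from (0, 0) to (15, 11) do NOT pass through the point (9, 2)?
Number of paths = 7450885

Total paths from (0, 0) to (15, 11): C(26, 15) = 7726160. Paths through (9, 2): (paths (0, 0) → (9, 2)) × (paths (9, 2) → (15, 11)) = C(11, 9) · C(15, 6) = 55 · 5005 = 275275. Avoidance count = 7726160 − 275275 = 7450885.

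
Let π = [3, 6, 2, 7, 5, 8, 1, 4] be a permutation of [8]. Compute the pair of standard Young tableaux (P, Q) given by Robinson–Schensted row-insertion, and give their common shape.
P = [1, 4, 7, 8] / [2, 5] / [3, 6];  Q = [1, 2, 4, 6] / [3, 5] / [7, 8];  common shape = (4, 2, 2)

Row-insert the values π_1, π_2, … into P one at a time, bumping the leftmost entry strictly greater than the inserted value down to the next row. The recording tableau Q records, in position (i, j), the step at which that cell was added to P.
  Insert 3 (step 1): P = [3];  Q = [1]
  Insert 6 (step 2): P = [3, 6];  Q = [1, 2]
  Insert 2 (step 3): P = [2, 6] / [3];  Q = [1, 2] / [3]
  Insert 7 (step 4): P = [2, 6, 7] / [3];  Q = [1, 2, 4] / [3]
  Insert 5 (step 5): P = [2, 5, 7] / [3, 6];  Q = [1, 2, 4] / [3, 5]
  Insert 8 (step 6): P = [2, 5, 7, 8] / [3, 6];  Q = [1, 2, 4, 6] / [3, 5]
  Insert 1 (step 7): P = [1, 5, 7, 8] / [2, 6] / [3];  Q = [1, 2, 4, 6] / [3, 5] / [7]
  Insert 4 (step 8): P = [1, 4, 7, 8] / [2, 5] / [3, 6];  Q = [1, 2, 4, 6] / [3, 5] / [7, 8]
Final shape: (4, 2, 2).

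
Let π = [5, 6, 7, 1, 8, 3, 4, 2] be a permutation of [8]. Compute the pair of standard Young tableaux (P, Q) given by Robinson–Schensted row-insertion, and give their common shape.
P = [1, 2, 4, 8] / [3, 6, 7] / [5];  Q = [1, 2, 3, 5] / [4, 6, 7] / [8];  common shape = (4, 3, 1)

Row-insert the values π_1, π_2, … into P one at a time, bumping the leftmost entry strictly greater than the inserted value down to the next row. The recording tableau Q records, in position (i, j), the step at which that cell was added to P.
  Insert 5 (step 1): P = [5];  Q = [1]
  Insert 6 (step 2): P = [5, 6];  Q = [1, 2]
  Insert 7 (step 3): P = [5, 6, 7];  Q = [1, 2, 3]
  Insert 1 (step 4): P = [1, 6, 7] / [5];  Q = [1, 2, 3] / [4]
  Insert 8 (step 5): P = [1, 6, 7, 8] / [5];  Q = [1, 2, 3, 5] / [4]
  Insert 3 (step 6): P = [1, 3, 7, 8] / [5, 6];  Q = [1, 2, 3, 5] / [4, 6]
  Insert 4 (step 7): P = [1, 3, 4, 8] / [5, 6, 7];  Q = [1, 2, 3, 5] / [4, 6, 7]
  Insert 2 (step 8): P = [1, 2, 4, 8] / [3, 6, 7] / [5];  Q = [1, 2, 3, 5] / [4, 6, 7] / [8]
Final shape: (4, 3, 1).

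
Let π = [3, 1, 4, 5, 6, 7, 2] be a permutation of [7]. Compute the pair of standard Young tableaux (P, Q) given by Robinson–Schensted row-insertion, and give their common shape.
P = [1, 2, 5, 6, 7] / [3, 4];  Q = [1, 3, 4, 5, 6] / [2, 7];  common shape = (5, 2)

Row-insert the values π_1, π_2, … into P one at a time, bumping the leftmost entry strictly greater than the inserted value down to the next row. The recording tableau Q records, in position (i, j), the step at which that cell was added to P.
  Insert 3 (step 1): P = [3];  Q = [1]
  Insert 1 (step 2): P = [1] / [3];  Q = [1] / [2]
  Insert 4 (step 3): P = [1, 4] / [3];  Q = [1, 3] / [2]
  Insert 5 (step 4): P = [1, 4, 5] / [3];  Q = [1, 3, 4] / [2]
  Insert 6 (step 5): P = [1, 4, 5, 6] / [3];  Q = [1, 3, 4, 5] / [2]
  Insert 7 (step 6): P = [1, 4, 5, 6, 7] / [3];  Q = [1, 3, 4, 5, 6] / [2]
  Insert 2 (step 7): P = [1, 2, 5, 6, 7] / [3, 4];  Q = [1, 3, 4, 5, 6] / [2, 7]
Final shape: (5, 2).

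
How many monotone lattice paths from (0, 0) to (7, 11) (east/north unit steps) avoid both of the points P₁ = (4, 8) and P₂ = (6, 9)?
Number of paths = 11364

Inclusion–exclusion. Total paths: C(18, 7) = 31824. Through P₁: C(12, 4)·C(6, 3) = 9900. Through P₂: C(15, 6)·C(3, 1) = 15015. Since P₁ is strictly southwest of P₂, a monotone path through both must visit P₁ then P₂; paths through both = C(12, 4)·C(3, 2)·C(3, 1) = 4455. Avoid both = 31824 − 9900 − 15015 + 4455 = 11364.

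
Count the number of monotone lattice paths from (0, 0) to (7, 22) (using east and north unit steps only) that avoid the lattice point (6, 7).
Number of paths = 1533324

Total paths from (0, 0) to (7, 22): C(29, 7) = 1560780. Paths through (6, 7): (paths (0, 0) → (6, 7)) × (paths (6, 7) → (7, 22)) = C(13, 6) · C(16, 1) = 1716 · 16 = 27456. Avoidance count = 1560780 − 27456 = 1533324.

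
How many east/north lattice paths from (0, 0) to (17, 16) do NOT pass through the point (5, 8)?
Number of paths = 1004679720

Total paths from (0, 0) to (17, 16): C(33, 17) = 1166803110. Paths through (5, 8): (paths (0, 0) → (5, 8)) × (paths (5, 8) → (17, 16)) = C(13, 5) · C(20, 12) = 1287 · 125970 = 162123390. Avoidance count = 1166803110 − 162123390 = 1004679720.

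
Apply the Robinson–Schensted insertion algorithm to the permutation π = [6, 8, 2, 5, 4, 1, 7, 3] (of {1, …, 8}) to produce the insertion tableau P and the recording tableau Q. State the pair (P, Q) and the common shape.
P = [1, 3, 7] / [2, 4] / [5, 8] / [6];  Q = [1, 2, 7] / [3, 4] / [5, 8] / [6];  common shape = (3, 2, 2, 1)

Row-insert the values π_1, π_2, … into P one at a time, bumping the leftmost entry strictly greater than the inserted value down to the next row. The recording tableau Q records, in position (i, j), the step at which that cell was added to P.
  Insert 6 (step 1): P = [6];  Q = [1]
  Insert 8 (step 2): P = [6, 8];  Q = [1, 2]
  Insert 2 (step 3): P = [2, 8] / [6];  Q = [1, 2] / [3]
  Insert 5 (step 4): P = [2, 5] / [6, 8];  Q = [1, 2] / [3, 4]
  Insert 4 (step 5): P = [2, 4] / [5, 8] / [6];  Q = [1, 2] / [3, 4] / [5]
  Insert 1 (step 6): P = [1, 4] / [2, 8] / [5] / [6];  Q = [1, 2] / [3, 4] / [5] / [6]
  Insert 7 (step 7): P = [1, 4, 7] / [2, 8] / [5] / [6];  Q = [1, 2, 7] / [3, 4] / [5] / [6]
  Insert 3 (step 8): P = [1, 3, 7] / [2, 4] / [5, 8] / [6];  Q = [1, 2, 7] / [3, 4] / [5, 8] / [6]
Final shape: (3, 2, 2, 1).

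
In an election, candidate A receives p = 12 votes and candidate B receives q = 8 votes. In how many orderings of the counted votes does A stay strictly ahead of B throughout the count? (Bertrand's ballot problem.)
Strict-lead orderings = 25194

Total orderings of the 20 votes with 12 for A: C(20, 12) = 125970. By the Bertrand ballot formula (Cycle Lemma / reflection principle), the number of orderings in which A is strictly ahead of B throughout is (p − q)/(p + q) · C(p + q, p) = (12 − 8)/(12 + 8) · 125970 = 25194.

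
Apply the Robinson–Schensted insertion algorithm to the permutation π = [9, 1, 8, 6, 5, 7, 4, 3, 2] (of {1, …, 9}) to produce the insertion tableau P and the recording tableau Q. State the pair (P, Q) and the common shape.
P = [1, 2, 7] / [3] / [4] / [5] / [6] / [8] / [9];  Q = [1, 3, 6] / [2] / [4] / [5] / [7] / [8] / [9];  common shape = (3, 1, 1, 1, 1, 1, 1)

Row-insert the values π_1, π_2, … into P one at a time, bumping the leftmost entry strictly greater than the inserted value down to the next row. The recording tableau Q records, in position (i, j), the step at which that cell was added to P.
  Insert 9 (step 1): P = [9];  Q = [1]
  Insert 1 (step 2): P = [1] / [9];  Q = [1] / [2]
  Insert 8 (step 3): P = [1, 8] / [9];  Q = [1, 3] / [2]
  Insert 6 (step 4): P = [1, 6] / [8] / [9];  Q = [1, 3] / [2] / [4]
  Insert 5 (step 5): P = [1, 5] / [6] / [8] / [9];  Q = [1, 3] / [2] / [4] / [5]
  Insert 7 (step 6): P = [1, 5, 7] / [6] / [8] / [9];  Q = [1, 3, 6] / [2] / [4] / [5]
  Insert 4 (step 7): P = [1, 4, 7] / [5] / [6] / [8] / [9];  Q = [1, 3, 6] / [2] / [4] / [5] / [7]
  Insert 3 (step 8): P = [1, 3, 7] / [4] / [5] / [6] / [8] / [9];  Q = [1, 3, 6] / [2] / [4] / [5] / [7] / [8]
  Insert 2 (step 9): P = [1, 2, 7] / [3] / [4] / [5] / [6] / [8] / [9];  Q = [1, 3, 6] / [2] / [4] / [5] / [7] / [8] / [9]
Final shape: (3, 1, 1, 1, 1, 1, 1).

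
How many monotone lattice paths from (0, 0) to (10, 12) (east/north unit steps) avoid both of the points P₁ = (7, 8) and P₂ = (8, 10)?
Number of paths = 274703

Inclusion–exclusion. Total paths: C(22, 10) = 646646. Through P₁: C(15, 7)·C(7, 3) = 225225. Through P₂: C(18, 8)·C(4, 2) = 262548. Since P₁ is strictly southwest of P₂, a monotone path through both must visit P₁ then P₂; paths through both = C(15, 7)·C(3, 1)·C(4, 2) = 115830. Avoid both = 646646 − 225225 − 262548 + 115830 = 274703.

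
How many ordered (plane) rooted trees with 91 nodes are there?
C_90 = 1000134600800354781929399250536541864362461089950800

These ordered rooted trees are counted by the Catalan number C_n = (1/(n + 1)) · C(2n, n). For n = 90: C_90 = (1/91) · C(180, 90) = 91012248672832285155575331798825309656983959185522800/91 = 1000134600800354781929399250536541864362461089950800.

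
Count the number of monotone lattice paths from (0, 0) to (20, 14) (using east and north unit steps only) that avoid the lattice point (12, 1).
Number of paths = 1389330270

Total paths from (0, 0) to (20, 14): C(34, 20) = 1391975640. Paths through (12, 1): (paths (0, 0) → (12, 1)) × (paths (12, 1) → (20, 14)) = C(13, 12) · C(21, 8) = 13 · 203490 = 2645370. Avoidance count = 1391975640 − 2645370 = 1389330270.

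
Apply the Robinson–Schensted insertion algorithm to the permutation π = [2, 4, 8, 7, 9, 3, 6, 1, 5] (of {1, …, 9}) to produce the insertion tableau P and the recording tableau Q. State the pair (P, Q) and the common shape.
P = [1, 3, 5, 9] / [2, 6] / [4, 7] / [8];  Q = [1, 2, 3, 5] / [4, 7] / [6, 9] / [8];  common shape = (4, 2, 2, 1)

Row-insert the values π_1, π_2, … into P one at a time, bumping the leftmost entry strictly greater than the inserted value down to the next row. The recording tableau Q records, in position (i, j), the step at which that cell was added to P.
  Insert 2 (step 1): P = [2];  Q = [1]
  Insert 4 (step 2): P = [2, 4];  Q = [1, 2]
  Insert 8 (step 3): P = [2, 4, 8];  Q = [1, 2, 3]
  Insert 7 (step 4): P = [2, 4, 7] / [8];  Q = [1, 2, 3] / [4]
  Insert 9 (step 5): P = [2, 4, 7, 9] / [8];  Q = [1, 2, 3, 5] / [4]
  Insert 3 (step 6): P = [2, 3, 7, 9] / [4] / [8];  Q = [1, 2, 3, 5] / [4] / [6]
  Insert 6 (step 7): P = [2, 3, 6, 9] / [4, 7] / [8];  Q = [1, 2, 3, 5] / [4, 7] / [6]
  Insert 1 (step 8): P = [1, 3, 6, 9] / [2, 7] / [4] / [8];  Q = [1, 2, 3, 5] / [4, 7] / [6] / [8]
  Insert 5 (step 9): P = [1, 3, 5, 9] / [2, 6] / [4, 7] / [8];  Q = [1, 2, 3, 5] / [4, 7] / [6, 9] / [8]
Final shape: (4, 2, 2, 1).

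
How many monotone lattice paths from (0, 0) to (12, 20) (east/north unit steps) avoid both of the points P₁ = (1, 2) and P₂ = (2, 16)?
Number of paths = 121892862

Inclusion–exclusion. Total paths: C(32, 12) = 225792840. Through P₁: C(3, 1)·C(29, 11) = 103791870. Through P₂: C(18, 2)·C(14, 10) = 153153. Since P₁ is strictly southwest of P₂, a monotone path through both must visit P₁ then P₂; paths through both = C(3, 1)·C(15, 1)·C(14, 10) = 45045. Avoid both = 225792840 − 103791870 − 153153 + 45045 = 121892862.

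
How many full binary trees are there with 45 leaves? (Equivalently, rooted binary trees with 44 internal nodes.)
C_44 = 583300119592996693088040

These full binary trees are counted by the Catalan number C_n = (1/(n + 1)) · C(2n, n). For n = 44: C_44 = (1/45) · C(88, 44) = 26248505381684851188961800/45 = 583300119592996693088040.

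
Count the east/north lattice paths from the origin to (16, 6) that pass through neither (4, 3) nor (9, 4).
Number of paths = 40508

Inclusion–exclusion. Total paths: C(22, 16) = 74613. Through P₁: C(7, 4)·C(15, 12) = 15925. Through P₂: C(13, 9)·C(9, 7) = 25740. Since P₁ is strictly southwest of P₂, a monotone path through both must visit P₁ then P₂; paths through both = C(7, 4)·C(6, 5)·C(9, 7) = 7560. Avoid both = 74613 − 15925 − 25740 + 7560 = 40508.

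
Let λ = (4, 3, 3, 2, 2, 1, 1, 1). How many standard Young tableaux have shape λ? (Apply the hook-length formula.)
# SYT of shape (4, 3, 3, 2, 2, 1, 1, 1) = 1113840

Hook-length formula: f^λ = n! / Π hook(c), product over all cells c of the Young diagram. For λ = (4, 3, 3, 2, 2, 1, 1, 1), n = 17 boxes. Hook lengths by row (left-to-right, top-to-bottom): [11, 7, 4, 1]; [9, 5, 2]; [8, 4, 1]; [6, 2]; [5, 1]; [3]; [2]; [1]. Product of hooks = 319334400. So f^λ = 17! / 319334400 = 355687428096000 / 319334400 = 1113840.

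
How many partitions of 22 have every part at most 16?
p(22, parts ≤ 16) = 983

Use the recurrence p(n, m) = p(n, m−1) + p(n−m, m): either the largest part is < m (count p(n, m−1)) or the largest part is exactly m (remove one copy of m, count p(n−m, m)). With p(0, ·) = 1 this gives p(22, parts ≤ 16) = 983. (By conjugating Young diagrams, this also counts partitions of 22 into at most 16 parts.)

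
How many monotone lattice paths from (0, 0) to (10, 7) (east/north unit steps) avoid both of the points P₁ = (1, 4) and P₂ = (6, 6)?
Number of paths = 14253

Inclusion–exclusion. Total paths: C(17, 10) = 19448. Through P₁: C(5, 1)·C(12, 9) = 1100. Through P₂: C(12, 6)·C(5, 4) = 4620. Since P₁ is strictly southwest of P₂, a monotone path through both must visit P₁ then P₂; paths through both = C(5, 1)·C(7, 5)·C(5, 4) = 525. Avoid both = 19448 − 1100 − 4620 + 525 = 14253.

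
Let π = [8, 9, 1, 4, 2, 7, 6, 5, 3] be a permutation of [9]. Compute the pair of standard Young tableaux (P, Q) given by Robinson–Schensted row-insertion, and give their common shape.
P = [1, 2, 3] / [4, 5] / [6, 9] / [7] / [8];  Q = [1, 2, 6] / [3, 4] / [5, 7] / [8] / [9];  common shape = (3, 2, 2, 1, 1)

Row-insert the values π_1, π_2, … into P one at a time, bumping the leftmost entry strictly greater than the inserted value down to the next row. The recording tableau Q records, in position (i, j), the step at which that cell was added to P.
  Insert 8 (step 1): P = [8];  Q = [1]
  Insert 9 (step 2): P = [8, 9];  Q = [1, 2]
  Insert 1 (step 3): P = [1, 9] / [8];  Q = [1, 2] / [3]
  Insert 4 (step 4): P = [1, 4] / [8, 9];  Q = [1, 2] / [3, 4]
  Insert 2 (step 5): P = [1, 2] / [4, 9] / [8];  Q = [1, 2] / [3, 4] / [5]
  Insert 7 (step 6): P = [1, 2, 7] / [4, 9] / [8];  Q = [1, 2, 6] / [3, 4] / [5]
  Insert 6 (step 7): P = [1, 2, 6] / [4, 7] / [8, 9];  Q = [1, 2, 6] / [3, 4] / [5, 7]
  Insert 5 (step 8): P = [1, 2, 5] / [4, 6] / [7, 9] / [8];  Q = [1, 2, 6] / [3, 4] / [5, 7] / [8]
  Insert 3 (step 9): P = [1, 2, 3] / [4, 5] / [6, 9] / [7] / [8];  Q = [1, 2, 6] / [3, 4] / [5, 7] / [8] / [9]
Final shape: (3, 2, 2, 1, 1).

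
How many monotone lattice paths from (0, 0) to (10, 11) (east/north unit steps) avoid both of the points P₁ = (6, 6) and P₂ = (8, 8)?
Number of paths = 163032

Inclusion–exclusion. Total paths: C(21, 10) = 352716. Through P₁: C(12, 6)·C(9, 4) = 116424. Through P₂: C(16, 8)·C(5, 2) = 128700. Since P₁ is strictly southwest of P₂, a monotone path through both must visit P₁ then P₂; paths through both = C(12, 6)·C(4, 2)·C(5, 2) = 55440. Avoid both = 352716 − 116424 − 128700 + 55440 = 163032.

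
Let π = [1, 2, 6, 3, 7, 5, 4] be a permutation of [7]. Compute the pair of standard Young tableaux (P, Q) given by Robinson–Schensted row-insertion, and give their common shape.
P = [1, 2, 3, 4] / [5, 7] / [6];  Q = [1, 2, 3, 5] / [4, 6] / [7];  common shape = (4, 2, 1)

Row-insert the values π_1, π_2, … into P one at a time, bumping the leftmost entry strictly greater than the inserted value down to the next row. The recording tableau Q records, in position (i, j), the step at which that cell was added to P.
  Insert 1 (step 1): P = [1];  Q = [1]
  Insert 2 (step 2): P = [1, 2];  Q = [1, 2]
  Insert 6 (step 3): P = [1, 2, 6];  Q = [1, 2, 3]
  Insert 3 (step 4): P = [1, 2, 3] / [6];  Q = [1, 2, 3] / [4]
  Insert 7 (step 5): P = [1, 2, 3, 7] / [6];  Q = [1, 2, 3, 5] / [4]
  Insert 5 (step 6): P = [1, 2, 3, 5] / [6, 7];  Q = [1, 2, 3, 5] / [4, 6]
  Insert 4 (step 7): P = [1, 2, 3, 4] / [5, 7] / [6];  Q = [1, 2, 3, 5] / [4, 6] / [7]
Final shape: (4, 2, 1).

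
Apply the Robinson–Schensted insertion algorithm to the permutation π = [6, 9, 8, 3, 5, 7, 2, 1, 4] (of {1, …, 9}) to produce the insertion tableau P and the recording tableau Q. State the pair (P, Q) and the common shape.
P = [1, 4, 7] / [2, 5] / [3, 8] / [6] / [9];  Q = [1, 2, 6] / [3, 5] / [4, 9] / [7] / [8];  common shape = (3, 2, 2, 1, 1)

Row-insert the values π_1, π_2, … into P one at a time, bumping the leftmost entry strictly greater than the inserted value down to the next row. The recording tableau Q records, in position (i, j), the step at which that cell was added to P.
  Insert 6 (step 1): P = [6];  Q = [1]
  Insert 9 (step 2): P = [6, 9];  Q = [1, 2]
  Insert 8 (step 3): P = [6, 8] / [9];  Q = [1, 2] / [3]
  Insert 3 (step 4): P = [3, 8] / [6] / [9];  Q = [1, 2] / [3] / [4]
  Insert 5 (step 5): P = [3, 5] / [6, 8] / [9];  Q = [1, 2] / [3, 5] / [4]
  Insert 7 (step 6): P = [3, 5, 7] / [6, 8] / [9];  Q = [1, 2, 6] / [3, 5] / [4]
  Insert 2 (step 7): P = [2, 5, 7] / [3, 8] / [6] / [9];  Q = [1, 2, 6] / [3, 5] / [4] / [7]
  Insert 1 (step 8): P = [1, 5, 7] / [2, 8] / [3] / [6] / [9];  Q = [1, 2, 6] / [3, 5] / [4] / [7] / [8]
  Insert 4 (step 9): P = [1, 4, 7] / [2, 5] / [3, 8] / [6] / [9];  Q = [1, 2, 6] / [3, 5] / [4, 9] / [7] / [8]
Final shape: (3, 2, 2, 1, 1).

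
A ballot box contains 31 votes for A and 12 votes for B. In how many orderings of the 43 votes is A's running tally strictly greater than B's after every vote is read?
Strict-lead orderings = 6777555512

Total orderings of the 43 votes with 31 for A: C(43, 31) = 15338678264. By the Bertrand ballot formula (Cycle Lemma / reflection principle), the number of orderings in which A is strictly ahead of B throughout is (p − q)/(p + q) · C(p + q, p) = (31 − 12)/(31 + 12) · 15338678264 = 6777555512.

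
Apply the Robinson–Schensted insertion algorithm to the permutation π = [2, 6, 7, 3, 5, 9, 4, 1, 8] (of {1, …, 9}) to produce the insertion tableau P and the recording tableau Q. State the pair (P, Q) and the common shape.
P = [1, 3, 4, 8] / [2, 7, 9] / [5] / [6];  Q = [1, 2, 3, 6] / [4, 5, 9] / [7] / [8];  common shape = (4, 3, 1, 1)

Row-insert the values π_1, π_2, … into P one at a time, bumping the leftmost entry strictly greater than the inserted value down to the next row. The recording tableau Q records, in position (i, j), the step at which that cell was added to P.
  Insert 2 (step 1): P = [2];  Q = [1]
  Insert 6 (step 2): P = [2, 6];  Q = [1, 2]
  Insert 7 (step 3): P = [2, 6, 7];  Q = [1, 2, 3]
  Insert 3 (step 4): P = [2, 3, 7] / [6];  Q = [1, 2, 3] / [4]
  Insert 5 (step 5): P = [2, 3, 5] / [6, 7];  Q = [1, 2, 3] / [4, 5]
  Insert 9 (step 6): P = [2, 3, 5, 9] / [6, 7];  Q = [1, 2, 3, 6] / [4, 5]
  Insert 4 (step 7): P = [2, 3, 4, 9] / [5, 7] / [6];  Q = [1, 2, 3, 6] / [4, 5] / [7]
  Insert 1 (step 8): P = [1, 3, 4, 9] / [2, 7] / [5] / [6];  Q = [1, 2, 3, 6] / [4, 5] / [7] / [8]
  Insert 8 (step 9): P = [1, 3, 4, 8] / [2, 7, 9] / [5] / [6];  Q = [1, 2, 3, 6] / [4, 5, 9] / [7] / [8]
Final shape: (4, 3, 1, 1).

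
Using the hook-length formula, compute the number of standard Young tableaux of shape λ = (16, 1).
# SYT of shape (16, 1) = 16

Hook-length formula: f^λ = n! / Π hook(c), product over all cells c of the Young diagram. For λ = (16, 1), n = 17 boxes. Hook lengths by row (left-to-right, top-to-bottom): [17, 15, 14, 13, 12, 11, 10, 9, 8, 7, 6, 5, 4, 3, 2, 1]; [1]. Product of hooks = 22230464256000. So f^λ = 17! / 22230464256000 = 355687428096000 / 22230464256000 = 16.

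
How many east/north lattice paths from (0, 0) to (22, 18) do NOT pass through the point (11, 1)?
Number of paths = 113122571640

Total paths from (0, 0) to (22, 18): C(40, 22) = 113380261800. Paths through (11, 1): (paths (0, 0) → (11, 1)) × (paths (11, 1) → (22, 18)) = C(12, 11) · C(28, 11) = 12 · 21474180 = 257690160. Avoidance count = 113380261800 − 257690160 = 113122571640.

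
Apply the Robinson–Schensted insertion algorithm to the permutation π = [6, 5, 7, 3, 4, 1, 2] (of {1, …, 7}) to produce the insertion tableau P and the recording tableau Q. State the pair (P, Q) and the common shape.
P = [1, 2] / [3, 4] / [5, 7] / [6];  Q = [1, 3] / [2, 5] / [4, 7] / [6];  common shape = (2, 2, 2, 1)

Row-insert the values π_1, π_2, … into P one at a time, bumping the leftmost entry strictly greater than the inserted value down to the next row. The recording tableau Q records, in position (i, j), the step at which that cell was added to P.
  Insert 6 (step 1): P = [6];  Q = [1]
  Insert 5 (step 2): P = [5] / [6];  Q = [1] / [2]
  Insert 7 (step 3): P = [5, 7] / [6];  Q = [1, 3] / [2]
  Insert 3 (step 4): P = [3, 7] / [5] / [6];  Q = [1, 3] / [2] / [4]
  Insert 4 (step 5): P = [3, 4] / [5, 7] / [6];  Q = [1, 3] / [2, 5] / [4]
  Insert 1 (step 6): P = [1, 4] / [3, 7] / [5] / [6];  Q = [1, 3] / [2, 5] / [4] / [6]
  Insert 2 (step 7): P = [1, 2] / [3, 4] / [5, 7] / [6];  Q = [1, 3] / [2, 5] / [4, 7] / [6]
Final shape: (2, 2, 2, 1).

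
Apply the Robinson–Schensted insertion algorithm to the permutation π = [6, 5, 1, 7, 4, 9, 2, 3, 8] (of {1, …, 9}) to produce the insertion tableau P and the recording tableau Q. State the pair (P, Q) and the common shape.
P = [1, 2, 3, 8] / [4, 7, 9] / [5] / [6];  Q = [1, 4, 6, 9] / [2, 5, 8] / [3] / [7];  common shape = (4, 3, 1, 1)

Row-insert the values π_1, π_2, … into P one at a time, bumping the leftmost entry strictly greater than the inserted value down to the next row. The recording tableau Q records, in position (i, j), the step at which that cell was added to P.
  Insert 6 (step 1): P = [6];  Q = [1]
  Insert 5 (step 2): P = [5] / [6];  Q = [1] / [2]
  Insert 1 (step 3): P = [1] / [5] / [6];  Q = [1] / [2] / [3]
  Insert 7 (step 4): P = [1, 7] / [5] / [6];  Q = [1, 4] / [2] / [3]
  Insert 4 (step 5): P = [1, 4] / [5, 7] / [6];  Q = [1, 4] / [2, 5] / [3]
  Insert 9 (step 6): P = [1, 4, 9] / [5, 7] / [6];  Q = [1, 4, 6] / [2, 5] / [3]
  Insert 2 (step 7): P = [1, 2, 9] / [4, 7] / [5] / [6];  Q = [1, 4, 6] / [2, 5] / [3] / [7]
  Insert 3 (step 8): P = [1, 2, 3] / [4, 7, 9] / [5] / [6];  Q = [1, 4, 6] / [2, 5, 8] / [3] / [7]
  Insert 8 (step 9): P = [1, 2, 3, 8] / [4, 7, 9] / [5] / [6];  Q = [1, 4, 6, 9] / [2, 5, 8] / [3] / [7]
Final shape: (4, 3, 1, 1).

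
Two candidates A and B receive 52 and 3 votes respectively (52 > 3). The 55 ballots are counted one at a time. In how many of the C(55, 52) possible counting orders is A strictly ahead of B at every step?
Strict-lead orderings = 23373

Total orderings of the 55 votes with 52 for A: C(55, 52) = 26235. By the Bertrand ballot formula (Cycle Lemma / reflection principle), the number of orderings in which A is strictly ahead of B throughout is (p − q)/(p + q) · C(p + q, p) = (52 − 3)/(52 + 3) · 26235 = 23373.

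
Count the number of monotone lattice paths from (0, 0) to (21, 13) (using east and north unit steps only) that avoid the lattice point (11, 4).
Number of paths = 801887790

Total paths from (0, 0) to (21, 13): C(34, 21) = 927983760. Paths through (11, 4): (paths (0, 0) → (11, 4)) × (paths (11, 4) → (21, 13)) = C(15, 11) · C(19, 10) = 1365 · 92378 = 126095970. Avoidance count = 927983760 − 126095970 = 801887790.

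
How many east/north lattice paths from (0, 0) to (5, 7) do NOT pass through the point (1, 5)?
Number of paths = 702

Total paths from (0, 0) to (5, 7): C(12, 5) = 792. Paths through (1, 5): (paths (0, 0) → (1, 5)) × (paths (1, 5) → (5, 7)) = C(6, 1) · C(6, 4) = 6 · 15 = 90. Avoidance count = 792 − 90 = 702.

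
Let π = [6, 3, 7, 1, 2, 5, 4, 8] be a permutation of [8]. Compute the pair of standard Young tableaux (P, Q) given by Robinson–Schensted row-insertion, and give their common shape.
P = [1, 2, 4, 8] / [3, 5] / [6, 7];  Q = [1, 3, 6, 8] / [2, 5] / [4, 7];  common shape = (4, 2, 2)

Row-insert the values π_1, π_2, … into P one at a time, bumping the leftmost entry strictly greater than the inserted value down to the next row. The recording tableau Q records, in position (i, j), the step at which that cell was added to P.
  Insert 6 (step 1): P = [6];  Q = [1]
  Insert 3 (step 2): P = [3] / [6];  Q = [1] / [2]
  Insert 7 (step 3): P = [3, 7] / [6];  Q = [1, 3] / [2]
  Insert 1 (step 4): P = [1, 7] / [3] / [6];  Q = [1, 3] / [2] / [4]
  Insert 2 (step 5): P = [1, 2] / [3, 7] / [6];  Q = [1, 3] / [2, 5] / [4]
  Insert 5 (step 6): P = [1, 2, 5] / [3, 7] / [6];  Q = [1, 3, 6] / [2, 5] / [4]
  Insert 4 (step 7): P = [1, 2, 4] / [3, 5] / [6, 7];  Q = [1, 3, 6] / [2, 5] / [4, 7]
  Insert 8 (step 8): P = [1, 2, 4, 8] / [3, 5] / [6, 7];  Q = [1, 3, 6, 8] / [2, 5] / [4, 7]
Final shape: (4, 2, 2).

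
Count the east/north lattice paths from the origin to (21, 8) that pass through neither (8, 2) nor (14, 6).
Number of paths = 2016045

Inclusion–exclusion. Total paths: C(29, 21) = 4292145. Through P₁: C(10, 8)·C(19, 13) = 1220940. Through P₂: C(20, 14)·C(9, 7) = 1395360. Since P₁ is strictly southwest of P₂, a monotone path through both must visit P₁ then P₂; paths through both = C(10, 8)·C(10, 6)·C(9, 7) = 340200. Avoid both = 4292145 − 1220940 − 1395360 + 340200 = 2016045.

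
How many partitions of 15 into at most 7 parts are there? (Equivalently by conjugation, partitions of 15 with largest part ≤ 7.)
p(15, parts ≤ 7) = 131

Partitions of 15 with all parts ≤ 7: 7+7+1, 7+6+2, 7+6+1+1, 7+5+3, 7+5+2+1, 7+5+1+1+1, 7+4+4, 7+4+3+1, 7+4+2+2, 7+4+2+1+1, 7+4+1+1+1+1, 7+3+3+2, 7+3+3+1+1, 7+3+2+2+1, 7+3+2+1+1+1, 7+3+1+1+1+1+1, 7+2+2+2+2, 7+2+2+2+1+1, 7+2+2+1+1+1+1, 7+2+1+1+1+1+1+1, 7+1+1+1+1+1+1+1+1, 6+6+3, 6+6+2+1, 6+6+1+1+1, 6+5+4, 6+5+3+1, 6+5+2+2, 6+5+2+1+1, 6+5+1+1+1+1, 6+4+4+1, … (131 total). Count = 131.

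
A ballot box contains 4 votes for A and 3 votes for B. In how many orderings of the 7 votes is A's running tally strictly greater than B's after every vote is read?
Strict-lead orderings = 5

Total orderings of the 7 votes with 4 for A: C(7, 4) = 35. By the Bertrand ballot formula (Cycle Lemma / reflection principle), the number of orderings in which A is strictly ahead of B throughout is (p − q)/(p + q) · C(p + q, p) = (4 − 3)/(4 + 3) · 35 = 5.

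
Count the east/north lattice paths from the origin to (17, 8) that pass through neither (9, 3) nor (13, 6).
Number of paths = 506955

Inclusion–exclusion. Total paths: C(25, 17) = 1081575. Through P₁: C(12, 9)·C(13, 8) = 283140. Through P₂: C(19, 13)·C(6, 4) = 406980. Since P₁ is strictly southwest of P₂, a monotone path through both must visit P₁ then P₂; paths through both = C(12, 9)·C(7, 4)·C(6, 4) = 115500. Avoid both = 1081575 − 283140 − 406980 + 115500 = 506955.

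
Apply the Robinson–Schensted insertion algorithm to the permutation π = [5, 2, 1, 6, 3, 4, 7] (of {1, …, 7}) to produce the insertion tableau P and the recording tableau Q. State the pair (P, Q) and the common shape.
P = [1, 3, 4, 7] / [2, 6] / [5];  Q = [1, 4, 6, 7] / [2, 5] / [3];  common shape = (4, 2, 1)

Row-insert the values π_1, π_2, … into P one at a time, bumping the leftmost entry strictly greater than the inserted value down to the next row. The recording tableau Q records, in position (i, j), the step at which that cell was added to P.
  Insert 5 (step 1): P = [5];  Q = [1]
  Insert 2 (step 2): P = [2] / [5];  Q = [1] / [2]
  Insert 1 (step 3): P = [1] / [2] / [5];  Q = [1] / [2] / [3]
  Insert 6 (step 4): P = [1, 6] / [2] / [5];  Q = [1, 4] / [2] / [3]
  Insert 3 (step 5): P = [1, 3] / [2, 6] / [5];  Q = [1, 4] / [2, 5] / [3]
  Insert 4 (step 6): P = [1, 3, 4] / [2, 6] / [5];  Q = [1, 4, 6] / [2, 5] / [3]
  Insert 7 (step 7): P = [1, 3, 4, 7] / [2, 6] / [5];  Q = [1, 4, 6, 7] / [2, 5] / [3]
Final shape: (4, 2, 1).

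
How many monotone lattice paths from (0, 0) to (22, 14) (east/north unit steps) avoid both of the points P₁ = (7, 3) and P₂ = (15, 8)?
Number of paths = 2292798216

Inclusion–exclusion. Total paths: C(36, 22) = 3796297200. Through P₁: C(10, 7)·C(26, 15) = 927139200. Through P₂: C(23, 15)·C(13, 7) = 841378824. Since P₁ is strictly southwest of P₂, a monotone path through both must visit P₁ then P₂; paths through both = C(10, 7)·C(13, 8)·C(13, 7) = 265019040. Avoid both = 3796297200 − 927139200 − 841378824 + 265019040 = 2292798216.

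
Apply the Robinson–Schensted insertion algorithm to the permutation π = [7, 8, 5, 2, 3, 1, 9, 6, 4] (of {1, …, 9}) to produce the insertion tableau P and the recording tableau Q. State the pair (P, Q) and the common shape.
P = [1, 3, 4] / [2, 6, 9] / [5, 8] / [7];  Q = [1, 2, 7] / [3, 5, 8] / [4, 9] / [6];  common shape = (3, 3, 2, 1)

Row-insert the values π_1, π_2, … into P one at a time, bumping the leftmost entry strictly greater than the inserted value down to the next row. The recording tableau Q records, in position (i, j), the step at which that cell was added to P.
  Insert 7 (step 1): P = [7];  Q = [1]
  Insert 8 (step 2): P = [7, 8];  Q = [1, 2]
  Insert 5 (step 3): P = [5, 8] / [7];  Q = [1, 2] / [3]
  Insert 2 (step 4): P = [2, 8] / [5] / [7];  Q = [1, 2] / [3] / [4]
  Insert 3 (step 5): P = [2, 3] / [5, 8] / [7];  Q = [1, 2] / [3, 5] / [4]
  Insert 1 (step 6): P = [1, 3] / [2, 8] / [5] / [7];  Q = [1, 2] / [3, 5] / [4] / [6]
  Insert 9 (step 7): P = [1, 3, 9] / [2, 8] / [5] / [7];  Q = [1, 2, 7] / [3, 5] / [4] / [6]
  Insert 6 (step 8): P = [1, 3, 6] / [2, 8, 9] / [5] / [7];  Q = [1, 2, 7] / [3, 5, 8] / [4] / [6]
  Insert 4 (step 9): P = [1, 3, 4] / [2, 6, 9] / [5, 8] / [7];  Q = [1, 2, 7] / [3, 5, 8] / [4, 9] / [6]
Final shape: (3, 3, 2, 1).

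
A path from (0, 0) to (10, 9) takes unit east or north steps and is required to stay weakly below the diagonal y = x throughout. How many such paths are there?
Number of paths = 16796

By the reflection principle (André's argument), the number of monotone paths to (10, 9) with n ≤ m that never go above y = x is C(19, 10) − C(19, 11) = 92378 − 75582 = 16796.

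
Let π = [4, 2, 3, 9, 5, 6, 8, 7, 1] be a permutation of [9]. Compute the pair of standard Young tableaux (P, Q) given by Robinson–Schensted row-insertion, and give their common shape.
P = [1, 3, 5, 6, 7] / [2, 8] / [4] / [9];  Q = [1, 3, 4, 6, 7] / [2, 5] / [8] / [9];  common shape = (5, 2, 1, 1)

Row-insert the values π_1, π_2, … into P one at a time, bumping the leftmost entry strictly greater than the inserted value down to the next row. The recording tableau Q records, in position (i, j), the step at which that cell was added to P.
  Insert 4 (step 1): P = [4];  Q = [1]
  Insert 2 (step 2): P = [2] / [4];  Q = [1] / [2]
  Insert 3 (step 3): P = [2, 3] / [4];  Q = [1, 3] / [2]
  Insert 9 (step 4): P = [2, 3, 9] / [4];  Q = [1, 3, 4] / [2]
  Insert 5 (step 5): P = [2, 3, 5] / [4, 9];  Q = [1, 3, 4] / [2, 5]
  Insert 6 (step 6): P = [2, 3, 5, 6] / [4, 9];  Q = [1, 3, 4, 6] / [2, 5]
  Insert 8 (step 7): P = [2, 3, 5, 6, 8] / [4, 9];  Q = [1, 3, 4, 6, 7] / [2, 5]
  Insert 7 (step 8): P = [2, 3, 5, 6, 7] / [4, 8] / [9];  Q = [1, 3, 4, 6, 7] / [2, 5] / [8]
  Insert 1 (step 9): P = [1, 3, 5, 6, 7] / [2, 8] / [4] / [9];  Q = [1, 3, 4, 6, 7] / [2, 5] / [8] / [9]
Final shape: (5, 2, 1, 1).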